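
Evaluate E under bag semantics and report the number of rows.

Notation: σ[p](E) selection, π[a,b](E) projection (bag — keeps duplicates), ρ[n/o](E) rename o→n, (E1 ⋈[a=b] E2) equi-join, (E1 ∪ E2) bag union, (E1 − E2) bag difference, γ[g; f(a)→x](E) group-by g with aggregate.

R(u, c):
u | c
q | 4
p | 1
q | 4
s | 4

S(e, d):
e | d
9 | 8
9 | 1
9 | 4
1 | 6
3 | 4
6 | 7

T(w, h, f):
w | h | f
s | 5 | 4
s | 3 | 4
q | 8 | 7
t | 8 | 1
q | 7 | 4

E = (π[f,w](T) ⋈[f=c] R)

Row counts bottom-up:
  T → 5
  π[f,w](T) → 5
  R → 4
  (π[f,w](T) ⋈[f=c] R) → 10

|E| = 10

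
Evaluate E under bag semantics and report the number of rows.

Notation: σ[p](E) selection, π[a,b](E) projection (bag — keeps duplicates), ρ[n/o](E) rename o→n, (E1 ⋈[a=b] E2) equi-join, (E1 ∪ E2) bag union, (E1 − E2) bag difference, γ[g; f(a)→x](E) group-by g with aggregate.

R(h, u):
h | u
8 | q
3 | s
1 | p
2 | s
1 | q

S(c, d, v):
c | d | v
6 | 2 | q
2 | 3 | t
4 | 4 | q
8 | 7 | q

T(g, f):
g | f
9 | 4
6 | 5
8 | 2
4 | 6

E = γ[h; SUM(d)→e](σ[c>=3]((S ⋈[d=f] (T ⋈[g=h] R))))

Subexpression sizes:
  S → 4
  T → 4
  R → 5
  (T ⋈[g=h] R) → 1
  (S ⋈[d=f] (T ⋈[g=h] R)) → 1
  σ[c>=3]((S ⋈[d=f] (T ⋈[g=h] R))) → 1
  γ[h; SUM(d)→e](σ[c>=3]((S ⋈[d=f] (T ⋈[g=h] R)))) → 1

|E| = 1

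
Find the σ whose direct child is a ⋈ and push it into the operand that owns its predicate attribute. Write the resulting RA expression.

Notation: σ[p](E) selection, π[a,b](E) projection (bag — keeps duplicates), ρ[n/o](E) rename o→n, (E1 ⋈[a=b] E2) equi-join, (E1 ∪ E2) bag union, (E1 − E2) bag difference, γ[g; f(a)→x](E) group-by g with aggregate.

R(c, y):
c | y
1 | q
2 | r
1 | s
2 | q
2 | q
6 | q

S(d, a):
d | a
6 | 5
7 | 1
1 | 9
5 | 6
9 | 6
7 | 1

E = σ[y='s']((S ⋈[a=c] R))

σ filters on y, owned by the right side.
E' = (S ⋈[a=c] σ[y='s'](R))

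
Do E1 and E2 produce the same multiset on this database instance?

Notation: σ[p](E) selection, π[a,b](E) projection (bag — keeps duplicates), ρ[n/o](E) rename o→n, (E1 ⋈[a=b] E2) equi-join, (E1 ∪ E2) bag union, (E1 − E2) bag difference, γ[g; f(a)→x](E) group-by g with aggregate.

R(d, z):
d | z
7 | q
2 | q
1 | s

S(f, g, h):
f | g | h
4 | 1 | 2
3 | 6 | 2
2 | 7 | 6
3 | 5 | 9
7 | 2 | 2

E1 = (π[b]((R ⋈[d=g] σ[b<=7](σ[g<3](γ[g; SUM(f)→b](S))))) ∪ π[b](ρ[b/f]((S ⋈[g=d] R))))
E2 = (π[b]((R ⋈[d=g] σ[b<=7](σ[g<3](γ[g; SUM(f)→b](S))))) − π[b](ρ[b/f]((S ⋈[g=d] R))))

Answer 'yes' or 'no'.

E1 subexpression sizes:
  R → 3
  S → 5
  γ[g; SUM(f)→b](S) → 5
  σ[g<3](γ[g; SUM(f)→b](S)) → 2
  σ[b<=7](σ[g<3](γ[g; SUM(f)→b](S))) → 2
  (R ⋈[d=g] σ[b<=7](σ[g<3](γ[g; SUM(f)→b](S)))) → 2
  π[b]((R ⋈[d=g] σ[b<=7](σ[g<3](γ[g; SUM(f)→b](S))))) → 2
  S → 5
  R → 3
  (S ⋈[g=d] R) → 3
  ρ[b/f]((S ⋈[g=d] R)) → 3
  π[b](ρ[b/f]((S ⋈[g=d] R))) → 3
  (π[b]((R ⋈[d=g] σ[b<=7](σ[g<3](γ[g; SUM(f)→b](S))))) ∪ π[b](ρ[b/f]((S ⋈[g=d] R)))) → 5
E2 subexpression sizes:
  R → 3
  S → 5
  γ[g; SUM(f)→b](S) → 5
  σ[g<3](γ[g; SUM(f)→b](S)) → 2
  σ[b<=7](σ[g<3](γ[g; SUM(f)→b](S))) → 2
  (R ⋈[d=g] σ[b<=7](σ[g<3](γ[g; SUM(f)→b](S)))) → 2
  π[b]((R ⋈[d=g] σ[b<=7](σ[g<3](γ[g; SUM(f)→b](S))))) → 2
  S → 5
  R → 3
  (S ⋈[g=d] R) → 3
  ρ[b/f]((S ⋈[g=d] R)) → 3
  π[b](ρ[b/f]((S ⋈[g=d] R))) → 3
  (π[b]((R ⋈[d=g] σ[b<=7](σ[g<3](γ[g; SUM(f)→b](S))))) − π[b](ρ[b/f]((S ⋈[g=d] R)))) → 0

E1 result:
b
2
4
4
7
7
E2 result:
b
(0 rows)
Witness: (7,) appears 2× in E1 but 0× in E2.

no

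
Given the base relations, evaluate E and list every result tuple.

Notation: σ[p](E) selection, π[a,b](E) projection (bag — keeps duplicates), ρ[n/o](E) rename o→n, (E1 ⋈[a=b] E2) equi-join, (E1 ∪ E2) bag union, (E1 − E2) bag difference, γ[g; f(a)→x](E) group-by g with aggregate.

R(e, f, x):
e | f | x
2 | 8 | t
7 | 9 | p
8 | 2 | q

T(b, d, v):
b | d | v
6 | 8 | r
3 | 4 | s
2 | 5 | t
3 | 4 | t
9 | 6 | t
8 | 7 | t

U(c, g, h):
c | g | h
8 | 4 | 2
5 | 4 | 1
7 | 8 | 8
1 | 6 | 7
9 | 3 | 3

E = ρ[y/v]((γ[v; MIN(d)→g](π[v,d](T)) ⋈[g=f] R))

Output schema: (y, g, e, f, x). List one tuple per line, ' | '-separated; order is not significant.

Subexpression sizes:
  T → 6
  π[v,d](T) → 6
  γ[v; MIN(d)→g](π[v,d](T)) → 3
  R → 3
  (γ[v; MIN(d)→g](π[v,d](T)) ⋈[g=f] R) → 1
  ρ[y/v]((γ[v; MIN(d)→g](π[v,d](T)) ⋈[g=f] R)) → 1

== RESULT ==
y | g | e | f | x
r | 8 | 2 | 8 | t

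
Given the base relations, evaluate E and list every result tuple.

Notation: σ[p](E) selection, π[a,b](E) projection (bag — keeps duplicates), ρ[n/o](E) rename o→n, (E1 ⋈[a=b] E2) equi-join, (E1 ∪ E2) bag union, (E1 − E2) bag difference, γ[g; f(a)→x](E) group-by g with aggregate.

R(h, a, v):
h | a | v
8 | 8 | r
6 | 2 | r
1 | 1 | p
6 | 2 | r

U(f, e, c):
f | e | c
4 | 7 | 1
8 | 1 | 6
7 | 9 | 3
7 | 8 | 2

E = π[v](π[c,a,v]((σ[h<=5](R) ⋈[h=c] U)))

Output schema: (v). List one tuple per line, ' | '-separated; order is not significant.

Stepwise |·|:
  R → 4
  σ[h<=5](R) → 1
  U → 4
  (σ[h<=5](R) ⋈[h=c] U) → 1
  π[c,a,v]((σ[h<=5](R) ⋈[h=c] U)) → 1
  π[v](π[c,a,v]((σ[h<=5](R) ⋈[h=c] U))) → 1

== RESULT ==
v
p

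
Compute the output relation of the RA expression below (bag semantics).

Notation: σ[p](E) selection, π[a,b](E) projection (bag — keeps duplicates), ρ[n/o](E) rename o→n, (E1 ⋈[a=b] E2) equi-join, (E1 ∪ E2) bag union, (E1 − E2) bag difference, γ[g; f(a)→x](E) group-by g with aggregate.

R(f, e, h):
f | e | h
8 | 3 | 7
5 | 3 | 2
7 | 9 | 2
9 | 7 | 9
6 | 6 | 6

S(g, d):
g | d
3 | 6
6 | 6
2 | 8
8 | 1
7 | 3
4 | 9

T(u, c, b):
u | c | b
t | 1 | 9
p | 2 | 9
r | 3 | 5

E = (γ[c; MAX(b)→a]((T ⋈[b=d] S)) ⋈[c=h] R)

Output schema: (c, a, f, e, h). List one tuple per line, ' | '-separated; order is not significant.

Row counts bottom-up:
  T → 3
  S → 6
  (T ⋈[b=d] S) → 2
  γ[c; MAX(b)→a]((T ⋈[b=d] S)) → 2
  R → 5
  (γ[c; MAX(b)→a]((T ⋈[b=d] S)) ⋈[c=h] R) → 2

== RESULT ==
c | a | f | e | h
2 | 9 | 5 | 3 | 2
2 | 9 | 7 | 9 | 2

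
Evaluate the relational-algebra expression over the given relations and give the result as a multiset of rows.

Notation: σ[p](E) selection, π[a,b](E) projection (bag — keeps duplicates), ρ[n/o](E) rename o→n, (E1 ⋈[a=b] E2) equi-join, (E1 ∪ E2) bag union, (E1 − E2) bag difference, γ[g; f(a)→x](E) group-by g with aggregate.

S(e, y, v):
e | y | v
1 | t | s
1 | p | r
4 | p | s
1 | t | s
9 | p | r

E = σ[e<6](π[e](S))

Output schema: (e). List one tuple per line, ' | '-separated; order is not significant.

Row counts bottom-up:
  S → 5
  π[e](S) → 5
  σ[e<6](π[e](S)) → 4

== RESULT ==
e
1
1
1
4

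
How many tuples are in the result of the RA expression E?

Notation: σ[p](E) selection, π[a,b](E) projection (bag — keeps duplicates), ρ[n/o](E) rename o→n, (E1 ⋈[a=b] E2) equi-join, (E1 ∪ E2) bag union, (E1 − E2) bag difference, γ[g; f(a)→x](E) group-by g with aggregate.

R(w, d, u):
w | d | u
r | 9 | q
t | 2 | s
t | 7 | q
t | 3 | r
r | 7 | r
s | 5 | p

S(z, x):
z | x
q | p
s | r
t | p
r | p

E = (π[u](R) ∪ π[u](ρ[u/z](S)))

Per-node cardinality:
  R → 6
  π[u](R) → 6
  S → 4
  ρ[u/z](S) → 4
  π[u](ρ[u/z](S)) → 4
  (π[u](R) ∪ π[u](ρ[u/z](S))) → 10

|E| = 10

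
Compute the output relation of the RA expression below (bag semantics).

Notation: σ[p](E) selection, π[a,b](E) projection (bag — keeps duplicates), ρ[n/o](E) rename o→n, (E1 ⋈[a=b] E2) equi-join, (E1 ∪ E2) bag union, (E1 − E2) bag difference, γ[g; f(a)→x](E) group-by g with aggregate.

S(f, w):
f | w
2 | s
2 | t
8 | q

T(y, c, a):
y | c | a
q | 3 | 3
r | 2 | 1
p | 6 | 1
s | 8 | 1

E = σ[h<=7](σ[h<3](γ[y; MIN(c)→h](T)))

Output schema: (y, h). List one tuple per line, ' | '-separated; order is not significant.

Row counts bottom-up:
  T → 4
  γ[y; MIN(c)→h](T) → 4
  σ[h<3](γ[y; MIN(c)→h](T)) → 1
  σ[h<=7](σ[h<3](γ[y; MIN(c)→h](T))) → 1

== RESULT ==
y | h
r | 2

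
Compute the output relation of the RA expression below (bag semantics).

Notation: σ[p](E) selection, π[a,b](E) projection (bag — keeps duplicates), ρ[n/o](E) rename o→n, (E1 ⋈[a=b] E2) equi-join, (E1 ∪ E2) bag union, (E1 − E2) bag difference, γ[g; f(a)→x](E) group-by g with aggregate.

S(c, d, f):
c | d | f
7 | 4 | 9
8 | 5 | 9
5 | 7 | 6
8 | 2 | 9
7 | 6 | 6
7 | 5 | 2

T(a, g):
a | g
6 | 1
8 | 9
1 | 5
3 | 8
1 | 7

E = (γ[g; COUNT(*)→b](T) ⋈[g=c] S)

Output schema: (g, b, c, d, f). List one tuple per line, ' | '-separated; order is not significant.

Row counts bottom-up:
  T → 5
  γ[g; COUNT(*)→b](T) → 5
  S → 6
  (γ[g; COUNT(*)→b](T) ⋈[g=c] S) → 6

== RESULT ==
g | b | c | d | f
5 | 1 | 5 | 7 | 6
7 | 1 | 7 | 4 | 9
7 | 1 | 7 | 5 | 2
7 | 1 | 7 | 6 | 6
8 | 1 | 8 | 2 | 9
8 | 1 | 8 | 5 | 9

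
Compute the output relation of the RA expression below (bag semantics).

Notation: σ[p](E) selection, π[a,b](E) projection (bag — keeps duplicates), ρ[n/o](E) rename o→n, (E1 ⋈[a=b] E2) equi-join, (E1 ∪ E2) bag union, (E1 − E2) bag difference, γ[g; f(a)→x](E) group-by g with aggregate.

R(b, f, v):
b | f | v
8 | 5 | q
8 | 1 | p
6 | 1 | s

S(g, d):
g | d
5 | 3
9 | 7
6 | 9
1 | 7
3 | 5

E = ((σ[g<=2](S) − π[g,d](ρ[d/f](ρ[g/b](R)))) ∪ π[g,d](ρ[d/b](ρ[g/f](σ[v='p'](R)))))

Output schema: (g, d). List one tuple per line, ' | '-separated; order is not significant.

Per-node cardinality:
  S → 5
  σ[g<=2](S) → 1
  R → 3
  ρ[g/b](R) → 3
  ρ[d/f](ρ[g/b](R)) → 3
  π[g,d](ρ[d/f](ρ[g/b](R))) → 3
  (σ[g<=2](S) − π[g,d](ρ[d/f](ρ[g/b](R)))) → 1
  R → 3
  σ[v='p'](R) → 1
  ρ[g/f](σ[v='p'](R)) → 1
  ρ[d/b](ρ[g/f](σ[v='p'](R))) → 1
  π[g,d](ρ[d/b](ρ[g/f](σ[v='p'](R)))) → 1
  ((σ[g<=2](S) − π[g,d](ρ[d/f](ρ[g/b](R)))) ∪ π[g,d](ρ[d/b](ρ[g/f](σ[v='p'](R))))) → 2

== RESULT ==
g | d
1 | 7
1 | 8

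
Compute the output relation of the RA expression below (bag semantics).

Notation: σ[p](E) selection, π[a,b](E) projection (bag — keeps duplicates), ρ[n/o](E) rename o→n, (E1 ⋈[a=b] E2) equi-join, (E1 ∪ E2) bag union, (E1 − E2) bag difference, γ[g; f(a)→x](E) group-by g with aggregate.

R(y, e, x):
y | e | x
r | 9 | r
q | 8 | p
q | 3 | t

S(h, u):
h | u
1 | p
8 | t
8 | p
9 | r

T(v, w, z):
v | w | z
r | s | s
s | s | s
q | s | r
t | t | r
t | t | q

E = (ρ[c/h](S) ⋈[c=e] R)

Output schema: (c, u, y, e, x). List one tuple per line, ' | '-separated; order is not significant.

Row counts bottom-up:
  S → 4
  ρ[c/h](S) → 4
  R → 3
  (ρ[c/h](S) ⋈[c=e] R) → 3

== RESULT ==
c | u | y | e | x
8 | p | q | 8 | p
8 | t | q | 8 | p
9 | r | r | 9 | r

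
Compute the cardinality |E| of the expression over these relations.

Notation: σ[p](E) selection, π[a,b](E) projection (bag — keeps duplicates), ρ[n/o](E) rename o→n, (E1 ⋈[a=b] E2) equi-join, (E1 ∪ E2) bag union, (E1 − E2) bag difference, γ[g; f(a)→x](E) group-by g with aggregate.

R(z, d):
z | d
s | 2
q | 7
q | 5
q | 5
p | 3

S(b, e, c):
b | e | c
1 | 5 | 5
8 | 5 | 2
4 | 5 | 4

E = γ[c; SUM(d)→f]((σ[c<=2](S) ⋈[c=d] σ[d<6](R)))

Subexpression sizes:
  S → 3
  σ[c<=2](S) → 1
  R → 5
  σ[d<6](R) → 4
  (σ[c<=2](S) ⋈[c=d] σ[d<6](R)) → 1
  γ[c; SUM(d)→f]((σ[c<=2](S) ⋈[c=d] σ[d<6](R))) → 1

|E| = 1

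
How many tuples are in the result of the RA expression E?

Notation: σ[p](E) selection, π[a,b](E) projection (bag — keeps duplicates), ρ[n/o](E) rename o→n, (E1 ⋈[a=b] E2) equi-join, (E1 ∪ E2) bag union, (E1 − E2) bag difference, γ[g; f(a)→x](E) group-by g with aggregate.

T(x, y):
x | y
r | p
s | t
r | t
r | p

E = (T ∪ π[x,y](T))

Stepwise |·|:
  T → 4
  T → 4
  π[x,y](T) → 4
  (T ∪ π[x,y](T)) → 8

|E| = 8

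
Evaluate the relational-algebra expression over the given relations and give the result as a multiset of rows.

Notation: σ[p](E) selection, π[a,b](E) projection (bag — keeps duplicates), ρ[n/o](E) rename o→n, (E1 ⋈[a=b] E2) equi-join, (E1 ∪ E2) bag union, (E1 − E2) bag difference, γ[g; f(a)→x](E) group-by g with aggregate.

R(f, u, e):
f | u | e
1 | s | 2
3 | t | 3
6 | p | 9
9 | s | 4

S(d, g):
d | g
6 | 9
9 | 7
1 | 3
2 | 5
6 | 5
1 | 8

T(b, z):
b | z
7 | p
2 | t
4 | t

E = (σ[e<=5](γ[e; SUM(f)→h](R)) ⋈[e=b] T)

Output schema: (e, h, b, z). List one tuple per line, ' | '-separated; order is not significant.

Stepwise |·|:
  R → 4
  γ[e; SUM(f)→h](R) → 4
  σ[e<=5](γ[e; SUM(f)→h](R)) → 3
  T → 3
  (σ[e<=5](γ[e; SUM(f)→h](R)) ⋈[e=b] T) → 2

== RESULT ==
e | h | b | z
2 | 1 | 2 | t
4 | 9 | 4 | t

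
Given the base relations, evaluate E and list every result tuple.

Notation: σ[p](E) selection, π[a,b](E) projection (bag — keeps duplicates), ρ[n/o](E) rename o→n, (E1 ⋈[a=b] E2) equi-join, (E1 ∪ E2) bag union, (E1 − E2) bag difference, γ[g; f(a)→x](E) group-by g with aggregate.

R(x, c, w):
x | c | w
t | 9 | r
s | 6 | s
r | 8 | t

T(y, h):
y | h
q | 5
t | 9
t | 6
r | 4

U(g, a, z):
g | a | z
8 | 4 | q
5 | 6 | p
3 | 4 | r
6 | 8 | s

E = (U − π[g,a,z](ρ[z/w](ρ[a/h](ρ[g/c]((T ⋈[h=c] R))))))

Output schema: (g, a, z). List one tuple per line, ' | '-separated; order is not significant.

Per-node cardinality:
  U → 4
  T → 4
  R → 3
  (T ⋈[h=c] R) → 2
  ρ[g/c]((T ⋈[h=c] R)) → 2
  ρ[a/h](ρ[g/c]((T ⋈[h=c] R))) → 2
  ρ[z/w](ρ[a/h](ρ[g/c]((T ⋈[h=c] R)))) → 2
  π[g,a,z](ρ[z/w](ρ[a/h](ρ[g/c]((T ⋈[h=c] R))))) → 2
  (U − π[g,a,z](ρ[z/w](ρ[a/h](ρ[g/c]((T ⋈[h=c] R)))))) → 4

== RESULT ==
g | a | z
3 | 4 | r
5 | 6 | p
6 | 8 | s
8 | 4 | q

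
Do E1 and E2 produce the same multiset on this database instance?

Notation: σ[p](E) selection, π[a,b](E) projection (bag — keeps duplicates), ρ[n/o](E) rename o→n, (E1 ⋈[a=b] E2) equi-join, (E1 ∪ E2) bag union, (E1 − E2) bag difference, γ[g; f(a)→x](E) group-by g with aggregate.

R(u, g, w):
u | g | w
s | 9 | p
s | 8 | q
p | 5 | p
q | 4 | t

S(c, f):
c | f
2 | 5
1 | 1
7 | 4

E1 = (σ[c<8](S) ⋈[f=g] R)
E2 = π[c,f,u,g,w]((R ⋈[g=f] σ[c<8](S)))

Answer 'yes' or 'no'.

E1 row counts bottom-up:
  S → 3
  σ[c<8](S) → 3
  R → 4
  (σ[c<8](S) ⋈[f=g] R) → 2
E2 row counts bottom-up:
  R → 4
  S → 3
  σ[c<8](S) → 3
  (R ⋈[g=f] σ[c<8](S)) → 2
  π[c,f,u,g,w]((R ⋈[g=f] σ[c<8](S))) → 2

E1 and E2 produce the same multiset:
c | f | u | g | w
2 | 5 | p | 5 | p
7 | 4 | q | 4 | t

yes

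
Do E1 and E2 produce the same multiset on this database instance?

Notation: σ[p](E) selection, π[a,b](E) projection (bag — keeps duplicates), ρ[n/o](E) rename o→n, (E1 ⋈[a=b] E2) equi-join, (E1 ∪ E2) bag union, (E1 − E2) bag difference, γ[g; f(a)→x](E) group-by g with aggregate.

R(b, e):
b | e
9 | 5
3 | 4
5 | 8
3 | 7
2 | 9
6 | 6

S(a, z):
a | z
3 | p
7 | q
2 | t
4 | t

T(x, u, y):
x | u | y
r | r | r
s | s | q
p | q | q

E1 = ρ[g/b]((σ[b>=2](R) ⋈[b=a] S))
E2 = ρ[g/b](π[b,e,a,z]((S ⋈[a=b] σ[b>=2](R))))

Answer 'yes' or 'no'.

E1 per-node cardinality:
  R → 6
  σ[b>=2](R) → 6
  S → 4
  (σ[b>=2](R) ⋈[b=a] S) → 3
  ρ[g/b]((σ[b>=2](R) ⋈[b=a] S)) → 3
E2 per-node cardinality:
  S → 4
  R → 6
  σ[b>=2](R) → 6
  (S ⋈[a=b] σ[b>=2](R)) → 3
  π[b,e,a,z]((S ⋈[a=b] σ[b>=2](R))) → 3
  ρ[g/b](π[b,e,a,z]((S ⋈[a=b] σ[b>=2](R)))) → 3

E1 and E2 produce the same multiset:
g | e | a | z
2 | 9 | 2 | t
3 | 4 | 3 | p
3 | 7 | 3 | p

yes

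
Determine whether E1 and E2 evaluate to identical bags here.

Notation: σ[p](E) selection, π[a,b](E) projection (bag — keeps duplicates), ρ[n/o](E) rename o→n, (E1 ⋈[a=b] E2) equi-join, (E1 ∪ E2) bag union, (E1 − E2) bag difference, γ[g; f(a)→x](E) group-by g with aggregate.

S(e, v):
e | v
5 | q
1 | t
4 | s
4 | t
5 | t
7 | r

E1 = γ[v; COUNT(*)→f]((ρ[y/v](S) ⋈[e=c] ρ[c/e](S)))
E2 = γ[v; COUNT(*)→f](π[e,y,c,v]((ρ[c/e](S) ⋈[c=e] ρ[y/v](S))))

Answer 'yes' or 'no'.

E1 row counts bottom-up:
  S → 6
  ρ[y/v](S) → 6
  S → 6
  ρ[c/e](S) → 6
  (ρ[y/v](S) ⋈[e=c] ρ[c/e](S)) → 10
  γ[v; COUNT(*)→f]((ρ[y/v](S) ⋈[e=c] ρ[c/e](S))) → 4
E2 row counts bottom-up:
  S → 6
  ρ[c/e](S) → 6
  S → 6
  ρ[y/v](S) → 6
  (ρ[c/e](S) ⋈[c=e] ρ[y/v](S)) → 10
  π[e,y,c,v]((ρ[c/e](S) ⋈[c=e] ρ[y/v](S))) → 10
  γ[v; COUNT(*)→f](π[e,y,c,v]((ρ[c/e](S) ⋈[c=e] ρ[y/v](S)))) → 4

E1 and E2 produce the same multiset:
v | f
q | 2
r | 1
s | 2
t | 5

yes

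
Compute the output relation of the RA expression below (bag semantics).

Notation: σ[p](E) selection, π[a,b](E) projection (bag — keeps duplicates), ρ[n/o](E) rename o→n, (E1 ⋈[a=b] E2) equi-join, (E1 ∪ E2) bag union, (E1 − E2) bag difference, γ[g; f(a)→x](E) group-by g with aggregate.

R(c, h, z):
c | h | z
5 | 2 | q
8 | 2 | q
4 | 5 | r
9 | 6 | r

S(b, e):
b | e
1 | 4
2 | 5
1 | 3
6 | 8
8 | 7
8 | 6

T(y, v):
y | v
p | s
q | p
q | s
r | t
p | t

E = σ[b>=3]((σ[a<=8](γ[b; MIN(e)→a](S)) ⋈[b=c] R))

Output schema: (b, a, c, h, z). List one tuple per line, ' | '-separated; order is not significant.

Subexpression sizes:
  S → 6
  γ[b; MIN(e)→a](S) → 4
  σ[a<=8](γ[b; MIN(e)→a](S)) → 4
  R → 4
  (σ[a<=8](γ[b; MIN(e)→a](S)) ⋈[b=c] R) → 1
  σ[b>=3]((σ[a<=8](γ[b; MIN(e)→a](S)) ⋈[b=c] R)) → 1

== RESULT ==
b | a | c | h | z
8 | 6 | 8 | 2 | q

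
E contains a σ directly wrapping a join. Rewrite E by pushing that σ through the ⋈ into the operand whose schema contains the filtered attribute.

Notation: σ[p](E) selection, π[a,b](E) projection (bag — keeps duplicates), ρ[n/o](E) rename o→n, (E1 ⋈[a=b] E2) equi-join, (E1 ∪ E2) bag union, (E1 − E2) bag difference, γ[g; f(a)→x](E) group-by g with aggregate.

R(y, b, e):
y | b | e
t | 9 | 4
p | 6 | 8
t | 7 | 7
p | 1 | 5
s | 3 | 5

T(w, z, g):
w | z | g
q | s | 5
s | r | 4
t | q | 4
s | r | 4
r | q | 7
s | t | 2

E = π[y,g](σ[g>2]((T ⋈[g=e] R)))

σ filters on g, owned by the left side.
E' = π[y,g]((σ[g>2](T) ⋈[g=e] R))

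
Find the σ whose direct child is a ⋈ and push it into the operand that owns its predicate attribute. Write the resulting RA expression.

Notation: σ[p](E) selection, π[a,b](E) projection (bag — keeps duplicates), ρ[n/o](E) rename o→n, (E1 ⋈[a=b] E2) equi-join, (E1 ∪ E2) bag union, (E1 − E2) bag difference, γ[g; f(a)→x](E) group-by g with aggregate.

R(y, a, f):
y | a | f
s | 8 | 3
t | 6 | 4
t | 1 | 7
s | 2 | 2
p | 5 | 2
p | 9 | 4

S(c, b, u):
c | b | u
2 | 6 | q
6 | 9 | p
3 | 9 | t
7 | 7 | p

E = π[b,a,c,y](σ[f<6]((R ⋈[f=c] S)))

σ filters on f, owned by the left side.
E' = π[b,a,c,y]((σ[f<6](R) ⋈[f=c] S))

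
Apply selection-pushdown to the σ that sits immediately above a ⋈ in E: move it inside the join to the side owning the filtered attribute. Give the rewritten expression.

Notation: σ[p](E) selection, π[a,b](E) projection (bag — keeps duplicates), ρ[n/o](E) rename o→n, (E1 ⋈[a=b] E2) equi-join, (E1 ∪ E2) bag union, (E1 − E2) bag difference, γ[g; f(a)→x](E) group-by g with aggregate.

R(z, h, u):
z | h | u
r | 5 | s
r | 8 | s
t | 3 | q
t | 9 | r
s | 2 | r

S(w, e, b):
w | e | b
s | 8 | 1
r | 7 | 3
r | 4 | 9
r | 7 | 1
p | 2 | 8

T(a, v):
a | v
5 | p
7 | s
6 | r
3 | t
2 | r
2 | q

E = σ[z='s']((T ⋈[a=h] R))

σ filters on z, owned by the right side.
E' = (T ⋈[a=h] σ[z='s'](R))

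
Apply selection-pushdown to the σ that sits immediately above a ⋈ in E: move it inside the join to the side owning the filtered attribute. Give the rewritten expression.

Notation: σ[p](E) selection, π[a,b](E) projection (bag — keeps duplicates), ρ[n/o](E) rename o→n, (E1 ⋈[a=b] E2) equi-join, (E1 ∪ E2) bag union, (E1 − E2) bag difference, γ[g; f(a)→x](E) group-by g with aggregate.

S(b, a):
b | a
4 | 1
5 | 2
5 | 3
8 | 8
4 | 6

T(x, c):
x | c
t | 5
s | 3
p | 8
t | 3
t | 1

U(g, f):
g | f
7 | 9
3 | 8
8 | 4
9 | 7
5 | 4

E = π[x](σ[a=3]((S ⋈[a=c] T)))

σ filters on a, owned by the left side.
E' = π[x]((σ[a=3](S) ⋈[a=c] T))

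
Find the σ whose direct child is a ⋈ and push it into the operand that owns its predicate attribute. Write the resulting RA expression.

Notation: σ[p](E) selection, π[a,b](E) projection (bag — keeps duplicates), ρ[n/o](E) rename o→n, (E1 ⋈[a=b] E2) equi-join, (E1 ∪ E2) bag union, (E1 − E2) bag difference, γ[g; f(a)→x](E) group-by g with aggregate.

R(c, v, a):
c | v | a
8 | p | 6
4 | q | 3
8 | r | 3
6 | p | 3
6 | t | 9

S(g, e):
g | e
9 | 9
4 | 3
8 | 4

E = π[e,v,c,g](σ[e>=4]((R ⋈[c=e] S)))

σ filters on e, owned by the right side.
E' = π[e,v,c,g]((R ⋈[c=e] σ[e>=4](S)))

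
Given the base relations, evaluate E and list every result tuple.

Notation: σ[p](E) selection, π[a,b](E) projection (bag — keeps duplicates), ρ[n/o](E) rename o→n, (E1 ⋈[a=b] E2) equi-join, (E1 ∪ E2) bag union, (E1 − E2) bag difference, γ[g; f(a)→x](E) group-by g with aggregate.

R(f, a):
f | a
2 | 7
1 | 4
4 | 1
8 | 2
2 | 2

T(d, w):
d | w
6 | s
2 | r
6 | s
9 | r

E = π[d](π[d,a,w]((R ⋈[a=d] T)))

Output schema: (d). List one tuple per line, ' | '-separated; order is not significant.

Per-node cardinality:
  R → 5
  T → 4
  (R ⋈[a=d] T) → 2
  π[d,a,w]((R ⋈[a=d] T)) → 2
  π[d](π[d,a,w]((R ⋈[a=d] T))) → 2

== RESULT ==
d
2
2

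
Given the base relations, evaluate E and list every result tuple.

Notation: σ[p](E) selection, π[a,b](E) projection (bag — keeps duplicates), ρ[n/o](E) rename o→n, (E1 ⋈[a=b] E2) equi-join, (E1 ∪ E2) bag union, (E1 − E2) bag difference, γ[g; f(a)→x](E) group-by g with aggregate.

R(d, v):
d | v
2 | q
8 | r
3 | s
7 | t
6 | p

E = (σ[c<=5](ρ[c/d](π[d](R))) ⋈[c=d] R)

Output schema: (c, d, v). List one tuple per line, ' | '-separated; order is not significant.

Per-node cardinality:
  R → 5
  π[d](R) → 5
  ρ[c/d](π[d](R)) → 5
  σ[c<=5](ρ[c/d](π[d](R))) → 2
  R → 5
  (σ[c<=5](ρ[c/d](π[d](R))) ⋈[c=d] R) → 2

== RESULT ==
c | d | v
2 | 2 | q
3 | 3 | s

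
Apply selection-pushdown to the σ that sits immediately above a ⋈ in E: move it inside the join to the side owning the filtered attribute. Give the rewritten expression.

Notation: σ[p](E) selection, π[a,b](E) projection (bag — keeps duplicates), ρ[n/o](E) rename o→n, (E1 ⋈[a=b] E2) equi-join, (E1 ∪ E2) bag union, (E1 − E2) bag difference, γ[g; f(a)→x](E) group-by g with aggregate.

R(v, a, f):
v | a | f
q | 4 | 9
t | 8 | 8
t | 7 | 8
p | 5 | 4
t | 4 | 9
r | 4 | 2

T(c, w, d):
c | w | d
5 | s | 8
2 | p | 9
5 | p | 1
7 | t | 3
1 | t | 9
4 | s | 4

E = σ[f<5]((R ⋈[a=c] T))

σ filters on f, owned by the left side.
E' = (σ[f<5](R) ⋈[a=c] T)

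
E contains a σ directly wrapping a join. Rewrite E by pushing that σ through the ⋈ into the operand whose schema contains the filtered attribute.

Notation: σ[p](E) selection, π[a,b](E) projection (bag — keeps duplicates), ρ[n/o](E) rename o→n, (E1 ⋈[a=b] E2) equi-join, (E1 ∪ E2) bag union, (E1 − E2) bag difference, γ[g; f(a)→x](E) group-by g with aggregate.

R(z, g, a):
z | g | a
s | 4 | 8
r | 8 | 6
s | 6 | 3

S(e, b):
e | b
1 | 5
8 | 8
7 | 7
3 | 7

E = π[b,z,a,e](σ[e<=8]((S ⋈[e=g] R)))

σ filters on e, owned by the left side.
E' = π[b,z,a,e]((σ[e<=8](S) ⋈[e=g] R))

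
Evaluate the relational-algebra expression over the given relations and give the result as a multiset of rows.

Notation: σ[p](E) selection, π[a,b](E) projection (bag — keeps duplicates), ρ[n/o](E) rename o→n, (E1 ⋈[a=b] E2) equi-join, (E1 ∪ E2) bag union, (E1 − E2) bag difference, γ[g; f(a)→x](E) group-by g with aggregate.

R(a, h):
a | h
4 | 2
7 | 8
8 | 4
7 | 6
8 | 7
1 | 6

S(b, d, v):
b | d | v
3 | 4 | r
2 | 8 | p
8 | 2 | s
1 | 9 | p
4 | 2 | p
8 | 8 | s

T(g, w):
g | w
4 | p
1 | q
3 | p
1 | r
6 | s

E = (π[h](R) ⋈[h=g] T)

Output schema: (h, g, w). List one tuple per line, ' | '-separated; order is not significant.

Per-node cardinality:
  R → 6
  π[h](R) → 6
  T → 5
  (π[h](R) ⋈[h=g] T) → 3

== RESULT ==
h | g | w
4 | 4 | p
6 | 6 | s
6 | 6 | s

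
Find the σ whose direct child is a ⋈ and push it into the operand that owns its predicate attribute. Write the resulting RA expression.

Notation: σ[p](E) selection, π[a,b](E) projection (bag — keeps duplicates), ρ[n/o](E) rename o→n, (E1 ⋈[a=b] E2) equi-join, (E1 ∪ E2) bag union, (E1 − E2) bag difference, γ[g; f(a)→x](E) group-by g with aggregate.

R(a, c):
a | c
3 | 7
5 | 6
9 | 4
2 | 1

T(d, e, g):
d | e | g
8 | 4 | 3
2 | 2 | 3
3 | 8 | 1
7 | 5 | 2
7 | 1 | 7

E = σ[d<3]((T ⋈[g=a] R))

σ filters on d, owned by the left side.
E' = (σ[d<3](T) ⋈[g=a] R)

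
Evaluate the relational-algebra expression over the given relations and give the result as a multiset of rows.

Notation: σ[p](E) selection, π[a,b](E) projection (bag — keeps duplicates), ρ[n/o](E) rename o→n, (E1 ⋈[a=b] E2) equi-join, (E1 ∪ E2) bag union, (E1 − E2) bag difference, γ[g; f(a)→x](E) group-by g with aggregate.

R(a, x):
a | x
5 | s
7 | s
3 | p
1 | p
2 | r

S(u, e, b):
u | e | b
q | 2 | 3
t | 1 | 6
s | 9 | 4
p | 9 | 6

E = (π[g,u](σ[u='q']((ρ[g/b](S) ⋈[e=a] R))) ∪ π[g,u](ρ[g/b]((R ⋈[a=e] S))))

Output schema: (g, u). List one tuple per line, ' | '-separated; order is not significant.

Row counts bottom-up:
  S → 4
  ρ[g/b](S) → 4
  R → 5
  (ρ[g/b](S) ⋈[e=a] R) → 2
  σ[u='q']((ρ[g/b](S) ⋈[e=a] R)) → 1
  π[g,u](σ[u='q']((ρ[g/b](S) ⋈[e=a] R))) → 1
  R → 5
  S → 4
  (R ⋈[a=e] S) → 2
  ρ[g/b]((R ⋈[a=e] S)) → 2
  π[g,u](ρ[g/b]((R ⋈[a=e] S))) → 2
  (π[g,u](σ[u='q']((ρ[g/b](S) ⋈[e=a] R))) ∪ π[g,u](ρ[g/b]((R ⋈[a=e] S)))) → 3

== RESULT ==
g | u
3 | q
3 | q
6 | t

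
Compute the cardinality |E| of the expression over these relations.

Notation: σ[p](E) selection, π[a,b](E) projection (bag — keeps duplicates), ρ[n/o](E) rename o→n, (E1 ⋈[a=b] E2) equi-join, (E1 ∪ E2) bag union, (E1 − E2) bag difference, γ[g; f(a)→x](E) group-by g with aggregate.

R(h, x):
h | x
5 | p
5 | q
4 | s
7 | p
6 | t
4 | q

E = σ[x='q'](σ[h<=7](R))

Row counts bottom-up:
  R → 6
  σ[h<=7](R) → 6
  σ[x='q'](σ[h<=7](R)) → 2

|E| = 2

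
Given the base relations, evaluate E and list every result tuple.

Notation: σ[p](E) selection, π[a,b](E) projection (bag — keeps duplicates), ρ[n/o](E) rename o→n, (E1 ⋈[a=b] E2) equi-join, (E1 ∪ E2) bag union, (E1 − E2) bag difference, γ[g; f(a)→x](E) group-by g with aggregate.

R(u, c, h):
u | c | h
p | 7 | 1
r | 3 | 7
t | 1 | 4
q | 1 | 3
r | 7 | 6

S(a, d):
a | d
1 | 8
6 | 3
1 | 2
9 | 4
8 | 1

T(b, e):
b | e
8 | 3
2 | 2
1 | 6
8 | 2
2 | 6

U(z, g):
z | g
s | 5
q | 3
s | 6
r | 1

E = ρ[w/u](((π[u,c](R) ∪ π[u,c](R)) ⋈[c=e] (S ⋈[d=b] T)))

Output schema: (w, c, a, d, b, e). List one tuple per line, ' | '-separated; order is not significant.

Per-node cardinality:
  R → 5
  π[u,c](R) → 5
  R → 5
  π[u,c](R) → 5
  (π[u,c](R) ∪ π[u,c](R)) → 10
  S → 5
  T → 5
  (S ⋈[d=b] T) → 5
  ((π[u,c](R) ∪ π[u,c](R)) ⋈[c=e] (S ⋈[d=b] T)) → 2
  ρ[w/u](((π[u,c](R) ∪ π[u,c](R)) ⋈[c=e] (S ⋈[d=b] T))) → 2

== RESULT ==
w | c | a | d | b | e
r | 3 | 1 | 8 | 8 | 3
r | 3 | 1 | 8 | 8 | 3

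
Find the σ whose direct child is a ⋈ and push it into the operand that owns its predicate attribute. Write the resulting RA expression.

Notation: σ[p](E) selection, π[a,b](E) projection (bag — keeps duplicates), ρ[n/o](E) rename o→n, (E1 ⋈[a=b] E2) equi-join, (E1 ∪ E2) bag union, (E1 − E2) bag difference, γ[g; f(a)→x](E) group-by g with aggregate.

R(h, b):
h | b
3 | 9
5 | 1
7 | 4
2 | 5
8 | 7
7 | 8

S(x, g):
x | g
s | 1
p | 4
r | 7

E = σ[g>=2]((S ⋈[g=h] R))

σ filters on g, owned by the left side.
E' = (σ[g>=2](S) ⋈[g=h] R)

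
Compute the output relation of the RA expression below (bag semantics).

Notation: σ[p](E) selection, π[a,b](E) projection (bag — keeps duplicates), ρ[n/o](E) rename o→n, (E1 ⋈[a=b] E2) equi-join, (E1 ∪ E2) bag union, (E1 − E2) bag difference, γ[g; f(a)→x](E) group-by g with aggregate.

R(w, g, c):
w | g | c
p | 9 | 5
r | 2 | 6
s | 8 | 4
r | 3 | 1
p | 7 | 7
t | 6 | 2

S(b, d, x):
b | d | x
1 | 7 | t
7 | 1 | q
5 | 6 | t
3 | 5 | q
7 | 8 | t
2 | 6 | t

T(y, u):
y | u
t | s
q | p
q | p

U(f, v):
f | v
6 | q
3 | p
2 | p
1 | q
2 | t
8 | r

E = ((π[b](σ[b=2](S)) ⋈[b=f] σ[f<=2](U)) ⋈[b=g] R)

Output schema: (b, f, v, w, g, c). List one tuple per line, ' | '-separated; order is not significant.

Subexpression sizes:
  S → 6
  σ[b=2](S) → 1
  π[b](σ[b=2](S)) → 1
  U → 6
  σ[f<=2](U) → 3
  (π[b](σ[b=2](S)) ⋈[b=f] σ[f<=2](U)) → 2
  R → 6
  ((π[b](σ[b=2](S)) ⋈[b=f] σ[f<=2](U)) ⋈[b=g] R) → 2

== RESULT ==
b | f | v | w | g | c
2 | 2 | p | r | 2 | 6
2 | 2 | t | r | 2 | 6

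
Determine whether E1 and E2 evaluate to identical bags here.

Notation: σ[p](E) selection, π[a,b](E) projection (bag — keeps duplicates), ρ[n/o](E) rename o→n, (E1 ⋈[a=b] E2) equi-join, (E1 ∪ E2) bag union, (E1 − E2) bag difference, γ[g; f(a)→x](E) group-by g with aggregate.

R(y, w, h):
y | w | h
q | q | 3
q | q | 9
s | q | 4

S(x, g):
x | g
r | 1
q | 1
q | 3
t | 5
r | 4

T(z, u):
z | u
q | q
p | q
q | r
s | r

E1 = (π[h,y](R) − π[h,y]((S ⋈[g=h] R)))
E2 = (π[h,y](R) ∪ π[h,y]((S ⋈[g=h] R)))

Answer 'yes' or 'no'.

E1 row counts bottom-up:
  R → 3
  π[h,y](R) → 3
  S → 5
  R → 3
  (S ⋈[g=h] R) → 2
  π[h,y]((S ⋈[g=h] R)) → 2
  (π[h,y](R) − π[h,y]((S ⋈[g=h] R))) → 1
E2 row counts bottom-up:
  R → 3
  π[h,y](R) → 3
  S → 5
  R → 3
  (S ⋈[g=h] R) → 2
  π[h,y]((S ⋈[g=h] R)) → 2
  (π[h,y](R) ∪ π[h,y]((S ⋈[g=h] R))) → 5

E1 result:
h | y
9 | q
E2 result:
h | y
3 | q
3 | q
4 | s
4 | s
9 | q
Witness: (4, 's') appears 0× in E1 but 2× in E2.

no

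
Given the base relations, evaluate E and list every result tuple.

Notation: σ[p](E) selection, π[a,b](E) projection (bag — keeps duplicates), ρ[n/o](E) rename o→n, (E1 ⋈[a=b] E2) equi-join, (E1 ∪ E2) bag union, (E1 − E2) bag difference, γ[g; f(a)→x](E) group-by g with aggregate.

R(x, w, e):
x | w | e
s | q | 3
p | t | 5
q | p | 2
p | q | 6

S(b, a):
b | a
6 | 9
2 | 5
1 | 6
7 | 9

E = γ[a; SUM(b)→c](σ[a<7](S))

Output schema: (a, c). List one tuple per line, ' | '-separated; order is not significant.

Per-node cardinality:
  S → 4
  σ[a<7](S) → 2
  γ[a; SUM(b)→c](σ[a<7](S)) → 2

== RESULT ==
a | c
5 | 2
6 | 1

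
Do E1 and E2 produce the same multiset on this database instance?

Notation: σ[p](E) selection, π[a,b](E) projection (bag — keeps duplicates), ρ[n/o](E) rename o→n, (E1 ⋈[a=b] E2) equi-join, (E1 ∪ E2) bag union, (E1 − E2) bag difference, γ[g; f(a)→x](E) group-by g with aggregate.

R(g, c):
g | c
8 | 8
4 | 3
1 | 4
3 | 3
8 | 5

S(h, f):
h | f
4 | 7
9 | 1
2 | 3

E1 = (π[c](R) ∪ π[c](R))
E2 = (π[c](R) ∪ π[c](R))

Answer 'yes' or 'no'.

E1 stepwise |·|:
  R → 5
  π[c](R) → 5
  R → 5
  π[c](R) → 5
  (π[c](R) ∪ π[c](R)) → 10
E2 stepwise |·|:
  R → 5
  π[c](R) → 5
  R → 5
  π[c](R) → 5
  (π[c](R) ∪ π[c](R)) → 10

E1 and E2 produce the same multiset:
c
3
3
3
3
4
4
5
5
8
8

yes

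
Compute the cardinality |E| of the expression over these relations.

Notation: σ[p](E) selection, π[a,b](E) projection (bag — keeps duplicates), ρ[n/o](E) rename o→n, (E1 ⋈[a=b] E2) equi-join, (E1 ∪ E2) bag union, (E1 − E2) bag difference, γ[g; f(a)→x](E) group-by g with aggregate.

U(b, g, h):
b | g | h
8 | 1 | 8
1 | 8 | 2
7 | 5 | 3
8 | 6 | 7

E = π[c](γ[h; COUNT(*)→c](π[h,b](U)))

Subexpression sizes:
  U → 4
  π[h,b](U) → 4
  γ[h; COUNT(*)→c](π[h,b](U)) → 4
  π[c](γ[h; COUNT(*)→c](π[h,b](U))) → 4

|E| = 4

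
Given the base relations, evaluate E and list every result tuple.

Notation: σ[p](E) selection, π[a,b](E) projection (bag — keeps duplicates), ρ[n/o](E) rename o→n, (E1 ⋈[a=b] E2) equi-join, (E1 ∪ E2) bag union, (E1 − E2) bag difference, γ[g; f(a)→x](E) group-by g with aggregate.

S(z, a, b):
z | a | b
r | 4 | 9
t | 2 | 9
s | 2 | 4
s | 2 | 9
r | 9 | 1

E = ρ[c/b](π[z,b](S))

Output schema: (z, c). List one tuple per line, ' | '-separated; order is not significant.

Subexpression sizes:
  S → 5
  π[z,b](S) → 5
  ρ[c/b](π[z,b](S)) → 5

== RESULT ==
z | c
r | 1
r | 9
s | 4
s | 9
t | 9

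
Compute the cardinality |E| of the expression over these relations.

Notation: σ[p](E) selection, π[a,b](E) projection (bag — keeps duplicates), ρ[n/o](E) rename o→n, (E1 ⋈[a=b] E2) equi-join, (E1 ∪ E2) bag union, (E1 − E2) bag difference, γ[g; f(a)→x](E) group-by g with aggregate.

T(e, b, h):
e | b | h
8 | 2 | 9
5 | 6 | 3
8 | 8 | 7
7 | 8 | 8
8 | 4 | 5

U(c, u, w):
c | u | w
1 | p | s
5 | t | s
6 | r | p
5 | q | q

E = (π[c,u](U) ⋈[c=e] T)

Per-node cardinality:
  U → 4
  π[c,u](U) → 4
  T → 5
  (π[c,u](U) ⋈[c=e] T) → 2

|E| = 2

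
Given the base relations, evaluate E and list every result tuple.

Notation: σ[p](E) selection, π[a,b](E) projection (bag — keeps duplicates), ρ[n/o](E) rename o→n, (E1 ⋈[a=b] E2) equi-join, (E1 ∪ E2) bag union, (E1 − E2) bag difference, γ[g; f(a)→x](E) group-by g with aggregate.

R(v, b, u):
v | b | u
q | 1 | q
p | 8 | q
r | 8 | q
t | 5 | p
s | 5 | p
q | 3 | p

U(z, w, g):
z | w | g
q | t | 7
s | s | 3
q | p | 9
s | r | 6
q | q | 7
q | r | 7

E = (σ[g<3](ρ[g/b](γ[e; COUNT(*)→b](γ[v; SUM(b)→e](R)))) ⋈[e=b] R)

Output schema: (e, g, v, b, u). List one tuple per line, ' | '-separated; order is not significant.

Row counts bottom-up:
  R → 6
  γ[v; SUM(b)→e](R) → 5
  γ[e; COUNT(*)→b](γ[v; SUM(b)→e](R)) → 3
  ρ[g/b](γ[e; COUNT(*)→b](γ[v; SUM(b)→e](R))) → 3
  σ[g<3](ρ[g/b](γ[e; COUNT(*)→b](γ[v; SUM(b)→e](R)))) → 3
  R → 6
  (σ[g<3](ρ[g/b](γ[e; COUNT(*)→b](γ[v; SUM(b)→e](R)))) ⋈[e=b] R) → 4

== RESULT ==
e | g | v | b | u
5 | 2 | s | 5 | p
5 | 2 | t | 5 | p
8 | 2 | p | 8 | q
8 | 2 | r | 8 | q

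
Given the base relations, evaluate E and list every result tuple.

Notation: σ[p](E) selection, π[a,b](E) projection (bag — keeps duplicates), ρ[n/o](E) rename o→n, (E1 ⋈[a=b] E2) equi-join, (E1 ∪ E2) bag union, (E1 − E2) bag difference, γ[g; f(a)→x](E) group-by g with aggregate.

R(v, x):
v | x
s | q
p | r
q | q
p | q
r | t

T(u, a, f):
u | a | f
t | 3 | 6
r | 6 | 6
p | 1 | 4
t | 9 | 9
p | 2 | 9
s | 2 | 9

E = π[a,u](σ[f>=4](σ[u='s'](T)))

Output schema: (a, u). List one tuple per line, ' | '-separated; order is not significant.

Stepwise |·|:
  T → 6
  σ[u='s'](T) → 1
  σ[f>=4](σ[u='s'](T)) → 1
  π[a,u](σ[f>=4](σ[u='s'](T))) → 1

== RESULT ==
a | u
2 | s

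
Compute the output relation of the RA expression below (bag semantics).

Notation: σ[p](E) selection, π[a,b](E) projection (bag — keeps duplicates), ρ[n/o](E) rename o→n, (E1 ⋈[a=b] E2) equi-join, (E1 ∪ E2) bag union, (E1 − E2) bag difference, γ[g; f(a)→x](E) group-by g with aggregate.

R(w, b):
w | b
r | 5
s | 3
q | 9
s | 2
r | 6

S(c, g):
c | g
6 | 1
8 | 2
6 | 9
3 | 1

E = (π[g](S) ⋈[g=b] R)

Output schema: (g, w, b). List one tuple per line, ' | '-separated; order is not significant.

Subexpression sizes:
  S → 4
  π[g](S) → 4
  R → 5
  (π[g](S) ⋈[g=b] R) → 2

== RESULT ==
g | w | b
2 | s | 2
9 | q | 9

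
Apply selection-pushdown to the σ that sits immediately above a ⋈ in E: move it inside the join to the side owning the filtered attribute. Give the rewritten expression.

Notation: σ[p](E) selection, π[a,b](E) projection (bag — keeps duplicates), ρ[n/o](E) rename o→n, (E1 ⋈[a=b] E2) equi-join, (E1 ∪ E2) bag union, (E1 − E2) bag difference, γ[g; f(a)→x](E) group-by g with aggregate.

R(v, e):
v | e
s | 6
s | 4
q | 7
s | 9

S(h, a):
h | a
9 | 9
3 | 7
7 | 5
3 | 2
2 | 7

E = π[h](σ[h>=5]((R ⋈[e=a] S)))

σ filters on h, owned by the right side.
E' = π[h]((R ⋈[e=a] σ[h>=5](S)))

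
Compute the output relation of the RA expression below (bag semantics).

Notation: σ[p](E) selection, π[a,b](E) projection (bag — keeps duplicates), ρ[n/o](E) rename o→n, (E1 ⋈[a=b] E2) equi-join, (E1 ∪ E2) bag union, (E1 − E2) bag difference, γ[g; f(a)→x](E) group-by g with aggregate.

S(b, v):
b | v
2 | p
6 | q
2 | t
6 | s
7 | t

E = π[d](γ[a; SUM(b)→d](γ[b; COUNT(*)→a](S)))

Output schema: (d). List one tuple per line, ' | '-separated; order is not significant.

Subexpression sizes:
  S → 5
  γ[b; COUNT(*)→a](S) → 3
  γ[a; SUM(b)→d](γ[b; COUNT(*)→a](S)) → 2
  π[d](γ[a; SUM(b)→d](γ[b; COUNT(*)→a](S))) → 2

== RESULT ==
d
7
8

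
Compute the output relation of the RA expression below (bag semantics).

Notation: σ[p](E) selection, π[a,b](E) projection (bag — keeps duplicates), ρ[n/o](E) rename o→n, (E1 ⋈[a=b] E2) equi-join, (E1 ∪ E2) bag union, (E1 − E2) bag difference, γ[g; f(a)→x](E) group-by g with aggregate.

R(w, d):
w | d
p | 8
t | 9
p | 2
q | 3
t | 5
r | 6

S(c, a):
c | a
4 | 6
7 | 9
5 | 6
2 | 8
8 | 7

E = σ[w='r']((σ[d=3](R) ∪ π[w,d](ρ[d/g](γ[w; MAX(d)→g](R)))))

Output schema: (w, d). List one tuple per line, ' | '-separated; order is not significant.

Subexpression sizes:
  R → 6
  σ[d=3](R) → 1
  R → 6
  γ[w; MAX(d)→g](R) → 4
  ρ[d/g](γ[w; MAX(d)→g](R)) → 4
  π[w,d](ρ[d/g](γ[w; MAX(d)→g](R))) → 4
  (σ[d=3](R) ∪ π[w,d](ρ[d/g](γ[w; MAX(d)→g](R)))) → 5
  σ[w='r']((σ[d=3](R) ∪ π[w,d](ρ[d/g](γ[w; MAX(d)→g](R))))) → 1

== RESULT ==
w | d
r | 6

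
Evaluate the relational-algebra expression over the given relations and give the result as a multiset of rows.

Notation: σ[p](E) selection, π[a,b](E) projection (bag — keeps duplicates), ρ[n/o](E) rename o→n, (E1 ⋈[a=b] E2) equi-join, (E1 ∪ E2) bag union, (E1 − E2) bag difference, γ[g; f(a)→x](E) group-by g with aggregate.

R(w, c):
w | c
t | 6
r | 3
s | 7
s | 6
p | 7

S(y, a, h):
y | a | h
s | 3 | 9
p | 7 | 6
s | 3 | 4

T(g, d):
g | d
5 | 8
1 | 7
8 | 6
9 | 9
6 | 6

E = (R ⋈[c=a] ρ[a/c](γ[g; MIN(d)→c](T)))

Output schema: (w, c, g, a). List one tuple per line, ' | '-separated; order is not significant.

Row counts bottom-up:
  R → 5
  T → 5
  γ[g; MIN(d)→c](T) → 5
  ρ[a/c](γ[g; MIN(d)→c](T)) → 5
  (R ⋈[c=a] ρ[a/c](γ[g; MIN(d)→c](T))) → 6

== RESULT ==
w | c | g | a
p | 7 | 1 | 7
s | 6 | 6 | 6
s | 6 | 8 | 6
s | 7 | 1 | 7
t | 6 | 6 | 6
t | 6 | 8 | 6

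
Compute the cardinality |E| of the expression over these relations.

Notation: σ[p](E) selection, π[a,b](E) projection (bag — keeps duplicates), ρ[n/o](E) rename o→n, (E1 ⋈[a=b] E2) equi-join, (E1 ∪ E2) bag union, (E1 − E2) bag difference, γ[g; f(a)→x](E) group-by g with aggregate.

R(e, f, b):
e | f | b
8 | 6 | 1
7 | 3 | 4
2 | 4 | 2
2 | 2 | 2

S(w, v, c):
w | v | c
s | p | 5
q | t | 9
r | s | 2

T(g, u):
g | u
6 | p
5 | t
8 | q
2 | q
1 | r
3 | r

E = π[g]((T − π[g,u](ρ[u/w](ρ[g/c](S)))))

Subexpression sizes:
  T → 6
  S → 3
  ρ[g/c](S) → 3
  ρ[u/w](ρ[g/c](S)) → 3
  π[g,u](ρ[u/w](ρ[g/c](S))) → 3
  (T − π[g,u](ρ[u/w](ρ[g/c](S)))) → 6
  π[g]((T − π[g,u](ρ[u/w](ρ[g/c](S))))) → 6

|E| = 6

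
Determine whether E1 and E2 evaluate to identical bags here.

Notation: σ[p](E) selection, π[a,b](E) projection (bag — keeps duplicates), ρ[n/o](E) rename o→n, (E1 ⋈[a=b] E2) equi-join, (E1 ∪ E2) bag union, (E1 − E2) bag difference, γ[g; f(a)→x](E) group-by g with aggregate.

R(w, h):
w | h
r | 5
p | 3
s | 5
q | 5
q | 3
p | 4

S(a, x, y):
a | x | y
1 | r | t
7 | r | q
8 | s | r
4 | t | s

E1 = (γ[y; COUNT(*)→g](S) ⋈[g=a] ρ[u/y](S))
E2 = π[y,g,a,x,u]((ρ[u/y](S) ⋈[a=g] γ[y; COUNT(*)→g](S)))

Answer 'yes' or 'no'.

E1 row counts bottom-up:
  S → 4
  γ[y; COUNT(*)→g](S) → 4
  S → 4
  ρ[u/y](S) → 4
  (γ[y; COUNT(*)→g](S) ⋈[g=a] ρ[u/y](S)) → 4
E2 row counts bottom-up:
  S → 4
  ρ[u/y](S) → 4
  S → 4
  γ[y; COUNT(*)→g](S) → 4
  (ρ[u/y](S) ⋈[a=g] γ[y; COUNT(*)→g](S)) → 4
  π[y,g,a,x,u]((ρ[u/y](S) ⋈[a=g] γ[y; COUNT(*)→g](S))) → 4

E1 and E2 produce the same multiset:
y | g | a | x | u
q | 1 | 1 | r | t
r | 1 | 1 | r | t
s | 1 | 1 | r | t
t | 1 | 1 | r | t

yes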